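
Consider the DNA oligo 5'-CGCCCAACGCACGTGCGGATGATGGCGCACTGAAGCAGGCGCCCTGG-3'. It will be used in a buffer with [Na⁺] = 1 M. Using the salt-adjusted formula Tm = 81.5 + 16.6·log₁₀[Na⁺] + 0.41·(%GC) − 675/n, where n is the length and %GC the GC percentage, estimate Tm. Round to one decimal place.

Length n = 47. A=9, G=17, C=16, T=5
G+C = 33, so %GC = 33/47 × 100 = 70.213%
Salt term: 16.6 × (0) = 0
GC term: 0.41 × 70.213 = 28.787; length term: −675/47 = −14.362
Tm = 81.5 + (0) + 28.787 − 14.362 = 95.925 → 95.9°C

95.9°C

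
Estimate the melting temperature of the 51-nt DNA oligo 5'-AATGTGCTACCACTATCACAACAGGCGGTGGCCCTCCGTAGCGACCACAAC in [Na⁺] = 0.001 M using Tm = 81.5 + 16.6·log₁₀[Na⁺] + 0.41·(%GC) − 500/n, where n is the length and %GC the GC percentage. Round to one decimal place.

45.2°C

Length n = 51. Scanning the sequence gives A=14, C=18, T=8, G=11.
G+C = 29, so %GC = 29/51 × 100 = 56.863%
Salt term: 16.6 × (-3) = -49.8
GC term: 0.41 × 56.863 = 23.314; length term: −500/51 = −9.804
Tm = 81.5 + (-49.8) + 23.314 − 9.804 = 45.21 → 45.2°C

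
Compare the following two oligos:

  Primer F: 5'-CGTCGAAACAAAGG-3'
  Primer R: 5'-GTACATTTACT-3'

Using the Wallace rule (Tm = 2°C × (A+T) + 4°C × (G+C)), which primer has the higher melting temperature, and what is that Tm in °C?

Primer F, 42°C

Primer F: A+T=7, G+C=7 → Tm = 2(7)+4(7) = 42°C
Primer R: A+T=8, G+C=3 → Tm = 2(8)+4(3) = 28°C
42°C vs 28°C → primer F is higher.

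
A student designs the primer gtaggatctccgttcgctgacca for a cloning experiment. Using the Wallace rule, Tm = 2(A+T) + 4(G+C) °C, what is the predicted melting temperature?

Scanning the sequence gives A=4, G=6, C=7, T=6.
AT pairs contribute 10, GC pairs contribute 13.
Tm = 2(10) + 4(13) = 20 + 52 = 72°C

72°C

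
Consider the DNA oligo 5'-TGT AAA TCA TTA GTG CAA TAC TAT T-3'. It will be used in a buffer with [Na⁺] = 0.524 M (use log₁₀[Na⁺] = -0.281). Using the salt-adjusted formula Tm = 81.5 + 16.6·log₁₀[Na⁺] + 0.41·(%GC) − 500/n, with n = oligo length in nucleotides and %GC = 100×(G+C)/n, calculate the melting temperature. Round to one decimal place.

Length n = 25. Base counts: T=10, A=9, C=3, G=3
G+C = 6, so %GC = 6/25 × 100 = 24%
Salt term: 16.6 × (-0.281) = -4.665
GC term: 0.41 × 24 = 9.84; length term: −500/25 = −20
Tm = 81.5 + (-4.665) + 9.84 − 20 = 66.675 → 66.7°C

66.7°C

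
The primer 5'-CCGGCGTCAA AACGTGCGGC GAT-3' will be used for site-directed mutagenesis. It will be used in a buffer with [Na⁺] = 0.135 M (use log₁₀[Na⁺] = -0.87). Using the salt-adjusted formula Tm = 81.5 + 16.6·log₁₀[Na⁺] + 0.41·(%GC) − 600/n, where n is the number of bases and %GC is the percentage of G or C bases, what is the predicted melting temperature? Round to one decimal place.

67.7°C

Length n = 23. Counting bases: C=7, G=8, T=3, A=5
G+C = 15, so %GC = 15/23 × 100 = 65.217%
Salt term: 16.6 × (-0.87) = -14.442
GC term: 0.41 × 65.217 = 26.739; length term: −600/23 = −26.087
Tm = 81.5 + (-14.442) + 26.739 − 26.087 = 67.71 → 67.7°C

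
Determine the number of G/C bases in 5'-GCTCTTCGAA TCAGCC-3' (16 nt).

9

Base counts: A=3, C=6, G=3, T=4
G+C = 3 + 6 = 9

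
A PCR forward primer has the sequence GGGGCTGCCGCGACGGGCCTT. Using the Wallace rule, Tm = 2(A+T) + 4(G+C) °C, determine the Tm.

Scanning the sequence gives G=10, T=3, A=1, C=7.
AT pairs contribute 4, GC pairs contribute 17.
Tm = 4·17 + 2·4 = 68 + 8 = 76°C

76°C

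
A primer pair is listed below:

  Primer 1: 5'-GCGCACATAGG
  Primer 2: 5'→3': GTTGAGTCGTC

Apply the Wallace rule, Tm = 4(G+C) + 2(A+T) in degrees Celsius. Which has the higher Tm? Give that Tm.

Primer 1: A+T=4, G+C=7 → Tm = 2(4)+4(7) = 36°C
Primer 2: A+T=5, G+C=6 → Tm = 2(5)+4(6) = 34°C
36°C vs 34°C → primer 1 is higher.

Primer 1, 36°C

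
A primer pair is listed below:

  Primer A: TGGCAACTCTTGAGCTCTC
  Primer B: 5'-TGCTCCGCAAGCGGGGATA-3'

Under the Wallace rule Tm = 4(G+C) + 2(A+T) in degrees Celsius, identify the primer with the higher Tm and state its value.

Primer A: A+T=9, G+C=10 → Tm = 2(9)+4(10) = 58°C
Primer B: A+T=7, G+C=12 → Tm = 2(7)+4(12) = 62°C
58°C vs 62°C → primer B is higher.

Primer B, 62°C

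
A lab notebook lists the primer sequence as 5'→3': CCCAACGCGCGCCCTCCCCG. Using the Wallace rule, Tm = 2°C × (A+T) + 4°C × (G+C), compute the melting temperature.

G=4, C=13, A=2, T=1
AT pairs contribute 3, GC pairs contribute 17.
Tm = 2×3 + 4×17 = 74°C

74°C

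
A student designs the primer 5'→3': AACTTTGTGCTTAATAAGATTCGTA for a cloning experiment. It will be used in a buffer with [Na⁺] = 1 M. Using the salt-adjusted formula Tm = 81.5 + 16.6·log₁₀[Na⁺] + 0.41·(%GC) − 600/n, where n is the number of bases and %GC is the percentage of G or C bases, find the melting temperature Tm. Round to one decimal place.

Length n = 25. C=3, G=4, T=10, A=8
G+C = 7, so %GC = 7/25 × 100 = 28%
Salt term: 16.6 × (0) = 0
GC term: 0.41 × 28 = 11.48; length term: −600/25 = −24
Tm = 81.5 + (0) + 11.48 − 24 = 68.98 → 69.0°C

69.0°C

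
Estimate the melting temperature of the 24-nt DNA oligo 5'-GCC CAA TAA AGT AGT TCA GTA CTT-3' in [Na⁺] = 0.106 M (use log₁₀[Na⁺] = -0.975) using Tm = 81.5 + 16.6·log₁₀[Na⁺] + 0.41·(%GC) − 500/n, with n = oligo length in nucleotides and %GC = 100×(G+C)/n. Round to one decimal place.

59.9°C

Length n = 24. Base counts: A=8, C=5, G=4, T=7
G+C = 9, so %GC = 9/24 × 100 = 37.5%
Salt term: 16.6 × (-0.975) = -16.185
GC term: 0.41 × 37.5 = 15.375; length term: −500/24 = −20.833
Tm = 81.5 + (-16.185) + 15.375 − 20.833 = 59.857 → 59.9°C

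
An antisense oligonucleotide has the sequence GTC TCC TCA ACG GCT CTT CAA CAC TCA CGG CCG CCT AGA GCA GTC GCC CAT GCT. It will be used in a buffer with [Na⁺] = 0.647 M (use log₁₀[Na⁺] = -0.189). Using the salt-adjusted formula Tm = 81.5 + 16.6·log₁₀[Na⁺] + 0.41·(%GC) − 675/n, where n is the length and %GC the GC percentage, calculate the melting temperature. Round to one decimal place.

Length n = 54. Scanning the sequence gives T=11, G=11, A=10, C=22.
G+C = 33, so %GC = 33/54 × 100 = 61.111%
Salt term: 16.6 × (-0.189) = -3.137
GC term: 0.41 × 61.111 = 25.056; length term: −675/54 = −12.5
Tm = 81.5 + (-3.137) + 25.056 − 12.5 = 90.919 → 90.9°C

90.9°C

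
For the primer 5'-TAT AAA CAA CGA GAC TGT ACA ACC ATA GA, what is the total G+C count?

Scanning the sequence gives T=5, A=14, C=6, G=4.
Total G or C: 4 + 6 = 10

10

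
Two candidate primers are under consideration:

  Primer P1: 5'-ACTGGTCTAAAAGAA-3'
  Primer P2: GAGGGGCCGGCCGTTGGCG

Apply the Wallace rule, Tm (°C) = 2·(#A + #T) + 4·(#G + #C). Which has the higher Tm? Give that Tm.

Primer P2, 70°C

Primer P1: A+T=10, G+C=5 → Tm = 2(10)+4(5) = 40°C
Primer P2: A+T=3, G+C=16 → Tm = 2(3)+4(16) = 70°C
40°C vs 70°C → primer P2 is higher.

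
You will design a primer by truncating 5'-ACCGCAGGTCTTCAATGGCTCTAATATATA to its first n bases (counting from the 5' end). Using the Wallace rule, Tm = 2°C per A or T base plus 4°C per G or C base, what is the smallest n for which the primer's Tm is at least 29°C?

First 8 bases: ACCGCAGG → Tm = 28°C (< 29°C)
First 9 bases: ACCGCAGGT → Tm = 30°C (≥ 29°C)
Since every base adds ≥2°C, Tm only increases with n, so the threshold is first crossed at n = 9.

n = 9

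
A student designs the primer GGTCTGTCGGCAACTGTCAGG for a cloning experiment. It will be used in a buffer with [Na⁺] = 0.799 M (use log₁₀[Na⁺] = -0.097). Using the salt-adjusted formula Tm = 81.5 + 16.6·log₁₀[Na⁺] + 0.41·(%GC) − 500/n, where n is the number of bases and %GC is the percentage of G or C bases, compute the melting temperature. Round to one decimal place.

81.5°C

Length n = 21. Counting bases: G=8, C=5, A=3, T=5
G+C = 13, so %GC = 13/21 × 100 = 61.905%
Salt term: 16.6 × (-0.097) = -1.61
GC term: 0.41 × 61.905 = 25.381; length term: −500/21 = −23.81
Tm = 81.5 + (-1.61) + 25.381 − 23.81 = 81.461 → 81.5°C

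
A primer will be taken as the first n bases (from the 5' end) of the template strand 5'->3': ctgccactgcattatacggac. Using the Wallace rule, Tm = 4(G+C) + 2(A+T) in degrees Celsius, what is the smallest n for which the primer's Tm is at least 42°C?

First 13 bases: CTGCCACTGCATT → Tm = 40°C (< 42°C)
First 14 bases: CTGCCACTGCATTA → Tm = 42°C (≥ 42°C)
Since every base adds ≥2°C, Tm only increases with n, so the threshold is first crossed at n = 14.

n = 14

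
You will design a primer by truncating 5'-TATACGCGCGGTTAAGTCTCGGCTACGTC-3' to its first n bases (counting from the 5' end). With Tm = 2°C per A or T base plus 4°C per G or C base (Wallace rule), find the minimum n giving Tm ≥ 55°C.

First 18 bases: TATACGCGCGGTTAAGTC → Tm = 54°C (< 55°C)
First 19 bases: TATACGCGCGGTTAAGTCT → Tm = 56°C (≥ 55°C)
Each additional base adds 2°C (A/T) or 4°C (G/C), so Tm is non-decreasing in n; n = 19 is the first length to reach 55°C.

n = 19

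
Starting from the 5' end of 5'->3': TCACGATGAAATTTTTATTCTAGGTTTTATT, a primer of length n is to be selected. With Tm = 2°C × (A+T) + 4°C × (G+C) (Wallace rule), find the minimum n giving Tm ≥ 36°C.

n = 14

First 13 bases: TCACGATGAAATT → Tm = 34°C (< 36°C)
First 14 bases: TCACGATGAAATTT → Tm = 36°C (≥ 36°C)
Since every base adds ≥2°C, Tm only increases with n, so the threshold is first crossed at n = 14.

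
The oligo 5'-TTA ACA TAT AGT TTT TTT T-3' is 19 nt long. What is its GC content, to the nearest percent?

11%

Counting bases: C=1, G=1, A=5, T=12
G+C = 1 + 1 = 2 out of 19 bases
%GC = 2/19 × 100 = 10.53% ≈ 11%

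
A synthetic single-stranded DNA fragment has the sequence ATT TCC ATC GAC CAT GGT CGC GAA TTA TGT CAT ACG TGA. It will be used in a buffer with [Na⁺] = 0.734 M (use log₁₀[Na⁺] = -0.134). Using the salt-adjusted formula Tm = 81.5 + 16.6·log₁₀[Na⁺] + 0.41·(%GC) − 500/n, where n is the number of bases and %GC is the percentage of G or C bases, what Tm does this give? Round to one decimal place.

84.3°C

Length n = 39. Scanning the sequence gives G=8, T=12, A=10, C=9.
G+C = 17, so %GC = 17/39 × 100 = 43.59%
Salt term: 16.6 × (-0.134) = -2.224
GC term: 0.41 × 43.59 = 17.872; length term: −500/39 = −12.821
Tm = 81.5 + (-2.224) + 17.872 − 12.821 = 84.327 → 84.3°C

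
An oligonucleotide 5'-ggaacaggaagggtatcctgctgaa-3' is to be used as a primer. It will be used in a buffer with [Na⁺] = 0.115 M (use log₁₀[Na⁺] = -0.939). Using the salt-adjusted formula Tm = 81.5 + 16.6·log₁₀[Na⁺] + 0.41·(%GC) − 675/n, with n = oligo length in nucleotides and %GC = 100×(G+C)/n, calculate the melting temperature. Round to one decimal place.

60.2°C

Length n = 25. C=4, T=4, G=9, A=8
G+C = 13, so %GC = 13/25 × 100 = 52%
Salt term: 16.6 × (-0.939) = -15.587
GC term: 0.41 × 52 = 21.32; length term: −675/25 = −27
Tm = 81.5 + (-15.587) + 21.32 − 27 = 60.233 → 60.2°C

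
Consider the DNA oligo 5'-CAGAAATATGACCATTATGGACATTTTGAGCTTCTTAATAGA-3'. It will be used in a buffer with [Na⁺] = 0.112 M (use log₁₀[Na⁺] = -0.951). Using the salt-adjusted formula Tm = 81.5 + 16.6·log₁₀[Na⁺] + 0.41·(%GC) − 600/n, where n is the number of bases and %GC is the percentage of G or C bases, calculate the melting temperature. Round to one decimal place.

Length n = 42. Scanning the sequence gives C=6, A=15, G=7, T=14.
G+C = 13, so %GC = 13/42 × 100 = 30.952%
Salt term: 16.6 × (-0.951) = -15.787
GC term: 0.41 × 30.952 = 12.69; length term: −600/42 = −14.286
Tm = 81.5 + (-15.787) + 12.69 − 14.286 = 64.117 → 64.1°C

64.1°C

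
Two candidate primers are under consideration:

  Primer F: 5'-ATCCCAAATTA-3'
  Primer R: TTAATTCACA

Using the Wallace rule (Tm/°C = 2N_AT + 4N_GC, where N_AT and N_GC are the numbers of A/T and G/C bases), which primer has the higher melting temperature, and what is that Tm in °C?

Primer F, 28°C

Primer F: A+T=8, G+C=3 → Tm = 2(8)+4(3) = 28°C
Primer R: A+T=8, G+C=2 → Tm = 2(8)+4(2) = 24°C
28°C vs 24°C → primer F is higher.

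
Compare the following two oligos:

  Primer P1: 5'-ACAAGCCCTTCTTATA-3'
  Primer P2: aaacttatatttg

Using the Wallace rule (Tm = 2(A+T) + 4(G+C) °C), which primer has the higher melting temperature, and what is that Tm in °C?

Primer P1, 44°C

Primer P1: A+T=10, G+C=6 → Tm = 2(10)+4(6) = 44°C
Primer P2: A+T=11, G+C=2 → Tm = 2(11)+4(2) = 30°C
44°C vs 30°C → primer P1 is higher.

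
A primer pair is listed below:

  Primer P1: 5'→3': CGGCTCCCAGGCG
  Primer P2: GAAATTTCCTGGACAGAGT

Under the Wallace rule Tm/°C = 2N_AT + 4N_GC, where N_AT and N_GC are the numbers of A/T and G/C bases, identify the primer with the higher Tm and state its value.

Primer P1: A+T=2, G+C=11 → Tm = 2(2)+4(11) = 48°C
Primer P2: A+T=11, G+C=8 → Tm = 2(11)+4(8) = 54°C
48°C vs 54°C → primer P2 is higher.

Primer P2, 54°C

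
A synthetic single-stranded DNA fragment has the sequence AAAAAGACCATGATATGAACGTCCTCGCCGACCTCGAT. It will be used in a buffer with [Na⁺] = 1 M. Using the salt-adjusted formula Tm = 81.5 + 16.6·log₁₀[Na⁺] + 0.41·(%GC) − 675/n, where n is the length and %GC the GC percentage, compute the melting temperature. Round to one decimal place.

Length n = 38. T=7, C=11, A=13, G=7
G+C = 18, so %GC = 18/38 × 100 = 47.368%
Salt term: 16.6 × (0) = 0
GC term: 0.41 × 47.368 = 19.421; length term: −675/38 = −17.763
Tm = 81.5 + (0) + 19.421 − 17.763 = 83.158 → 83.2°C

83.2°C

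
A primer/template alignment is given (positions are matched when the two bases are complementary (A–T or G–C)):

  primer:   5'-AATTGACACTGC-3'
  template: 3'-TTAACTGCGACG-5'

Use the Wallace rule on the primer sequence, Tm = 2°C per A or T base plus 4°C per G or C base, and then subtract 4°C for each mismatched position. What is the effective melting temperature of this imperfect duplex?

30°C

Primer base counts: A=4, T=3, G=2, C=3 → A+T=7, G+C=5
Perfect-match Tm = 2(7) + 4(5) = 14 + 20 = 34°C
Mismatches (positions where the bases are not complementary): 1 (at position 8)
Effective Tm = 34 − 1×4 = 34 − 4 = 30°C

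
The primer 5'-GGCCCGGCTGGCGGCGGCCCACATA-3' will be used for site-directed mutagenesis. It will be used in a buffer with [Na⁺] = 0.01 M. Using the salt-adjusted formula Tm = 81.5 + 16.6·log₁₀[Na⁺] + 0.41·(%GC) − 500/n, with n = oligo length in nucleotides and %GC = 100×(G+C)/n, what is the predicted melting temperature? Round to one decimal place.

61.1°C

Length n = 25. Scanning the sequence gives T=2, G=10, A=3, C=10.
G+C = 20, so %GC = 20/25 × 100 = 80%
Salt term: 16.6 × (-2) = -33.2
GC term: 0.41 × 80 = 32.8; length term: −500/25 = −20
Tm = 81.5 + (-33.2) + 32.8 − 20 = 61.1 → 61.1°C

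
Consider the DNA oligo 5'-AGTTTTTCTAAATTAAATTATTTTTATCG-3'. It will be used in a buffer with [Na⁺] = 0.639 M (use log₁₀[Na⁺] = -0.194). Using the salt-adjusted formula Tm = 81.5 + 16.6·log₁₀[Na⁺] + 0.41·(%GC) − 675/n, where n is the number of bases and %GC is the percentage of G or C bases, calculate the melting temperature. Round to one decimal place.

Length n = 29. Scanning the sequence gives T=16, G=2, C=2, A=9.
G+C = 4, so %GC = 4/29 × 100 = 13.793%
Salt term: 16.6 × (-0.194) = -3.22
GC term: 0.41 × 13.793 = 5.655; length term: −675/29 = −23.276
Tm = 81.5 + (-3.22) + 5.655 − 23.276 = 60.659 → 60.7°C

60.7°C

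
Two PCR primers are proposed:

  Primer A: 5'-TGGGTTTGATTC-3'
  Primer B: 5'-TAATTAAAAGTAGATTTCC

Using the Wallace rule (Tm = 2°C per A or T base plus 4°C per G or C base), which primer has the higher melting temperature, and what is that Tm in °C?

Primer B, 46°C

Primer A: A+T=7, G+C=5 → Tm = 2(7)+4(5) = 34°C
Primer B: A+T=15, G+C=4 → Tm = 2(15)+4(4) = 46°C
34°C vs 46°C → primer B is higher.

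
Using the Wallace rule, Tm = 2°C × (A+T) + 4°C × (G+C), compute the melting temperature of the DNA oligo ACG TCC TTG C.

Base counts: G=2, A=1, T=3, C=4
So N_AT = 4 and N_GC = 6.
Tm = 4·6 + 2·4 = 24 + 8 = 32°C

32°C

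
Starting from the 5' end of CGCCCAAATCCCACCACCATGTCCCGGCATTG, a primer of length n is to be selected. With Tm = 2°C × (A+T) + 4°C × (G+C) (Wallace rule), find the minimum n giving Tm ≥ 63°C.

n = 20

First 19 bases: CGCCCAAATCCCACCACCA → Tm = 62°C (< 63°C)
First 20 bases: CGCCCAAATCCCACCACCAT → Tm = 64°C (≥ 63°C)
Each additional base adds 2°C (A/T) or 4°C (G/C), so Tm is non-decreasing in n; n = 20 is the first length to reach 63°C.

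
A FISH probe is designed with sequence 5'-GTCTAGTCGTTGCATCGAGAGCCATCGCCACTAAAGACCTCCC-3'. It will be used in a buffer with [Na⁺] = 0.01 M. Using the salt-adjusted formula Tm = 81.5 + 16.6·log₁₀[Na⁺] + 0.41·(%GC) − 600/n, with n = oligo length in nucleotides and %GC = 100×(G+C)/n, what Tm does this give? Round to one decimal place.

57.2°C

Length n = 43. Base counts: T=9, G=9, A=10, C=15
G+C = 24, so %GC = 24/43 × 100 = 55.814%
Salt term: 16.6 × (-2) = -33.2
GC term: 0.41 × 55.814 = 22.884; length term: −600/43 = −13.953
Tm = 81.5 + (-33.2) + 22.884 − 13.953 = 57.231 → 57.2°C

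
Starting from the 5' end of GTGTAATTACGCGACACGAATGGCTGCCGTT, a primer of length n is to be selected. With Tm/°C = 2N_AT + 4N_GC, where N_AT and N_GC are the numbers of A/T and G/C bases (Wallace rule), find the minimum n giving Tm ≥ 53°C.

n = 18

First 17 bases: GTGTAATTACGCGACAC → Tm = 50°C (< 53°C)
First 18 bases: GTGTAATTACGCGACACG → Tm = 54°C (≥ 53°C)
Each additional base adds 2°C (A/T) or 4°C (G/C), so Tm is non-decreasing in n; n = 18 is the first length to reach 53°C.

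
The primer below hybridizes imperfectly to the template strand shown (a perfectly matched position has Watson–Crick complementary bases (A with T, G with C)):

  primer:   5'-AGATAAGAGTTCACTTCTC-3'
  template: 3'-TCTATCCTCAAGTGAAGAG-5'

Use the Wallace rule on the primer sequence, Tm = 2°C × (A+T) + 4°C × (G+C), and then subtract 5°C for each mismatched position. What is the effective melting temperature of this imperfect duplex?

Primer base counts: A=6, T=6, G=3, C=4 → A+T=12, G+C=7
Perfect-match Tm = 2(12) + 4(7) = 24 + 28 = 52°C
Mismatches (positions where the bases are not complementary): 1 (at position 6)
Effective Tm = 52 − 1×5 = 52 − 5 = 47°C

47°C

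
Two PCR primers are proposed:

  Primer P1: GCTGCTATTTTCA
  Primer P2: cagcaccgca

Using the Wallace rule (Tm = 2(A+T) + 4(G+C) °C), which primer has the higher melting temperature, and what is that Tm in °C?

Primer P1, 36°C

Primer P1: A+T=8, G+C=5 → Tm = 2(8)+4(5) = 36°C
Primer P2: A+T=3, G+C=7 → Tm = 2(3)+4(7) = 34°C
36°C vs 34°C → primer P1 is higher.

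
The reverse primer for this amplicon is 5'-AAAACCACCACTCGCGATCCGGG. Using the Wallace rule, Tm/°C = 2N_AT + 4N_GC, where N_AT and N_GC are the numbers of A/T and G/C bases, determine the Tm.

74°C

Counting bases: G=5, T=2, A=7, C=9
A+T = 9, G+C = 14
Tm = 2(9) + 4(14) = 18 + 56 = 74°C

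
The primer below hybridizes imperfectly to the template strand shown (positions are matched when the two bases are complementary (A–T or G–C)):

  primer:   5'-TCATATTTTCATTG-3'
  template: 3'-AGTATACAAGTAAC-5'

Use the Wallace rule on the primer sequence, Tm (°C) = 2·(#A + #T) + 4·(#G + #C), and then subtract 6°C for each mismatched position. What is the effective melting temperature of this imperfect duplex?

28°C

Primer base counts: A=3, T=8, G=1, C=2 → A+T=11, G+C=3
Perfect-match Tm = 2(11) + 4(3) = 22 + 12 = 34°C
Mismatches (positions where the bases are not complementary): 1 (at position 7)
Effective Tm = 34 − 1×6 = 34 − 6 = 28°C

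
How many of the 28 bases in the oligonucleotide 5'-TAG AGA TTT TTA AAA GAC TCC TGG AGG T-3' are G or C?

Base counts: C=3, T=9, A=9, G=7
G+C = 7 + 3 = 10

10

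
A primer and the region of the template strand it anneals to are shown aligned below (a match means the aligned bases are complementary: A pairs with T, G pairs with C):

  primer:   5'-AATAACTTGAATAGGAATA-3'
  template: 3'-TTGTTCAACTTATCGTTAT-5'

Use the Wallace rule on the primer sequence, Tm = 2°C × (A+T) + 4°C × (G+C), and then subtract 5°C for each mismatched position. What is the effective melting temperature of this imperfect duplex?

Primer base counts: A=10, T=5, G=3, C=1 → A+T=15, G+C=4
Perfect-match Tm = 2(15) + 4(4) = 30 + 16 = 46°C
Mismatches (positions where the bases are not complementary): 3 (at positions 3, 6, 15)
Effective Tm = 46 − 3×5 = 46 − 15 = 31°C

31°C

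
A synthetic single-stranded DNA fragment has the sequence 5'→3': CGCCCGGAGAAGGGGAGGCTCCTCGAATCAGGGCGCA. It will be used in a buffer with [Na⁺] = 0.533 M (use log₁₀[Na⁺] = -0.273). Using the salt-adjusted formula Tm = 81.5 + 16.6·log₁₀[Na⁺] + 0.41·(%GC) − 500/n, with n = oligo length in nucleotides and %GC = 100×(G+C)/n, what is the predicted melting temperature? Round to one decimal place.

92.3°C

Length n = 37. Counting bases: G=15, C=11, T=3, A=8
G+C = 26, so %GC = 26/37 × 100 = 70.27%
Salt term: 16.6 × (-0.273) = -4.532
GC term: 0.41 × 70.27 = 28.811; length term: −500/37 = −13.514
Tm = 81.5 + (-4.532) + 28.811 − 13.514 = 92.265 → 92.3°C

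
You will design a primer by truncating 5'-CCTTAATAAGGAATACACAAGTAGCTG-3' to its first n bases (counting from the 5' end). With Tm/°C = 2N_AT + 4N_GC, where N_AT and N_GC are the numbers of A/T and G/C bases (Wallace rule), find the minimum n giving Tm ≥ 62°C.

First 23 bases: CCTTAATAAGGAATACACAAGTA → Tm = 60°C (< 62°C)
First 24 bases: CCTTAATAAGGAATACACAAGTAG → Tm = 64°C (≥ 62°C)
Each additional base adds 2°C (A/T) or 4°C (G/C), so Tm is non-decreasing in n; n = 24 is the first length to reach 62°C.

n = 24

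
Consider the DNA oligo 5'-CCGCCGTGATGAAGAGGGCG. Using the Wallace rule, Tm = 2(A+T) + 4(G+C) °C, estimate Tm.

68°C

Base counts: C=5, G=9, A=4, T=2
A+T = 6, G+C = 14
Tm = 2×6 + 4×14 = 68°C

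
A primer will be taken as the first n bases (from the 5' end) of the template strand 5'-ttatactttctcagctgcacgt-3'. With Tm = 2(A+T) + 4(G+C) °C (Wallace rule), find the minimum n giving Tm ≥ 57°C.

First 20 bases: TTATACTTTCTCAGCTGCAC → Tm = 56°C (< 57°C)
First 21 bases: TTATACTTTCTCAGCTGCACG → Tm = 60°C (≥ 57°C)
Each additional base adds 2°C (A/T) or 4°C (G/C), so Tm is non-decreasing in n; n = 21 is the first length to reach 57°C.

n = 21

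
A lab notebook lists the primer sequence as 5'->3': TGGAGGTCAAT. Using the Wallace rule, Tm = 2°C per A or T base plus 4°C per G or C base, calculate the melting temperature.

32°C

Scanning the sequence gives A=3, G=4, T=3, C=1.
A+T = 6, G+C = 5
Tm = 2×6 + 4×5 = 32°C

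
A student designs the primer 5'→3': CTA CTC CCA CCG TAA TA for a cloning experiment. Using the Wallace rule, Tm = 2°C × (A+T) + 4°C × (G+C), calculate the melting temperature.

50°C

Counting bases: T=4, A=5, G=1, C=7
A+T = 9, G+C = 8
Tm = 4·8 + 2·9 = 32 + 18 = 50°C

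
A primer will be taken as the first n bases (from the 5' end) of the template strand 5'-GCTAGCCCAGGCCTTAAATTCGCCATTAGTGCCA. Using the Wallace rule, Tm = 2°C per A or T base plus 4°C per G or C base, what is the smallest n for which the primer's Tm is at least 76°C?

n = 24

First 23 bases: GCTAGCCCAGGCCTTAAATTCGC → Tm = 72°C (< 76°C)
First 24 bases: GCTAGCCCAGGCCTTAAATTCGCC → Tm = 76°C (≥ 76°C)
Since every base adds ≥2°C, Tm only increases with n, so the threshold is first crossed at n = 24.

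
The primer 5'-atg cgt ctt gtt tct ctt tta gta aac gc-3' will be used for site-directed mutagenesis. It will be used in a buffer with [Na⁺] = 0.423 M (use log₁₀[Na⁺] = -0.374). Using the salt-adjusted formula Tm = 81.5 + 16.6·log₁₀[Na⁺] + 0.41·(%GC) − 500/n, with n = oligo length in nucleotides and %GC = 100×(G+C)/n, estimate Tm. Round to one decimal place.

Length n = 29. Scanning the sequence gives G=5, C=6, T=13, A=5.
G+C = 11, so %GC = 11/29 × 100 = 37.931%
Salt term: 16.6 × (-0.374) = -6.208
GC term: 0.41 × 37.931 = 15.552; length term: −500/29 = −17.241
Tm = 81.5 + (-6.208) + 15.552 − 17.241 = 73.603 → 73.6°C

73.6°C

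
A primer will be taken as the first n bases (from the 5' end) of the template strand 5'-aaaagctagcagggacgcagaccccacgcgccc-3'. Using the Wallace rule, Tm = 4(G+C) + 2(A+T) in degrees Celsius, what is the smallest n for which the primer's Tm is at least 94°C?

n = 29

First 28 bases: AAAAGCTAGCAGGGACGCAGACCCCACG → Tm = 90°C (< 94°C)
First 29 bases: AAAAGCTAGCAGGGACGCAGACCCCACGC → Tm = 94°C (≥ 94°C)
Each additional base adds 2°C (A/T) or 4°C (G/C), so Tm is non-decreasing in n; n = 29 is the first length to reach 94°C.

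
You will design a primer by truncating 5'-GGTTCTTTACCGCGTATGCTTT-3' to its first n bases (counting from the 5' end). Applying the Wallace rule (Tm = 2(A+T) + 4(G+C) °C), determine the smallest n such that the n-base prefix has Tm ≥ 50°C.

n = 17

First 16 bases: GGTTCTTTACCGCGTA → Tm = 48°C (< 50°C)
First 17 bases: GGTTCTTTACCGCGTAT → Tm = 50°C (≥ 50°C)
Since every base adds ≥2°C, Tm only increases with n, so the threshold is first crossed at n = 17.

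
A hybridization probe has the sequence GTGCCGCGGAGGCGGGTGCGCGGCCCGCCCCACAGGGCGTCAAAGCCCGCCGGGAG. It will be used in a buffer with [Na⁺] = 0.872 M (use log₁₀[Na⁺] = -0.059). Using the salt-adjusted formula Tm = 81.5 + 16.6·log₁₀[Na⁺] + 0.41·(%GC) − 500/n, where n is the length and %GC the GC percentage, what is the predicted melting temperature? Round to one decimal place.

Length n = 56. Base counts: A=7, G=25, C=21, T=3
G+C = 46, so %GC = 46/56 × 100 = 82.143%
Salt term: 16.6 × (-0.059) = -0.979
GC term: 0.41 × 82.143 = 33.679; length term: −500/56 = −8.929
Tm = 81.5 + (-0.979) + 33.679 − 8.929 = 105.271 → 105.3°C

105.3°C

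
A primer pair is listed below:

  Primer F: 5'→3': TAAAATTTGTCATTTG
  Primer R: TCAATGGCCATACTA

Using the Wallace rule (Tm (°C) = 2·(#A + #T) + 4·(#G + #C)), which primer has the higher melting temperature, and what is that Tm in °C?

Primer F: A+T=13, G+C=3 → Tm = 2(13)+4(3) = 38°C
Primer R: A+T=9, G+C=6 → Tm = 2(9)+4(6) = 42°C
38°C vs 42°C → primer R is higher.

Primer R, 42°C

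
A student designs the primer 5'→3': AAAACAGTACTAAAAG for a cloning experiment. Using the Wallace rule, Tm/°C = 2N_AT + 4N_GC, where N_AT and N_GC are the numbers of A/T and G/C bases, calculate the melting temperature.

Base counts: G=2, A=10, C=2, T=2
A+T = 12, G+C = 4
Tm = 4·4 + 2·12 = 16 + 24 = 40°C

40°C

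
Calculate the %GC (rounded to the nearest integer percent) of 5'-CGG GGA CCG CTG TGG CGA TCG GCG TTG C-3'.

75%

Base counts: C=8, A=2, T=5, G=13
G+C = 13 + 8 = 21 out of 28 bases
%GC = 21/28 × 100 = 75% ≈ 75%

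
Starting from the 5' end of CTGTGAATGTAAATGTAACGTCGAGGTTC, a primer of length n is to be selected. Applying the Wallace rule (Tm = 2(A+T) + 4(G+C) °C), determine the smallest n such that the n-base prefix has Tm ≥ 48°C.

n = 19

First 18 bases: CTGTGAATGTAAATGTAA → Tm = 46°C (< 48°C)
First 19 bases: CTGTGAATGTAAATGTAAC → Tm = 50°C (≥ 48°C)
Since every base adds ≥2°C, Tm only increases with n, so the threshold is first crossed at n = 19.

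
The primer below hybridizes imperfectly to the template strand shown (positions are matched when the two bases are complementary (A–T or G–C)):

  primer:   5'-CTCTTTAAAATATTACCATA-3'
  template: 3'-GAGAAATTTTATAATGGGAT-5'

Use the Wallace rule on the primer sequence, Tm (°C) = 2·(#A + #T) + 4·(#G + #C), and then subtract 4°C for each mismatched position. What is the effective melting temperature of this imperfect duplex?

44°C

Primer base counts: A=8, T=8, G=0, C=4 → A+T=16, G+C=4
Perfect-match Tm = 2(16) + 4(4) = 32 + 16 = 48°C
Mismatches (positions where the bases are not complementary): 1 (at position 18)
Effective Tm = 48 − 1×4 = 48 − 4 = 44°C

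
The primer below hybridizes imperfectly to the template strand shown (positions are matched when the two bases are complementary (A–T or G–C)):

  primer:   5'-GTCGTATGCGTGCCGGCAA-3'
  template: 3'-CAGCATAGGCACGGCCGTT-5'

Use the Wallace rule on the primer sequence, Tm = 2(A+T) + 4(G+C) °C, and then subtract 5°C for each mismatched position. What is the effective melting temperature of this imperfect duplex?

57°C

Primer base counts: A=3, T=4, G=7, C=5 → A+T=7, G+C=12
Perfect-match Tm = 2(7) + 4(12) = 14 + 48 = 62°C
Mismatches (positions where the bases are not complementary): 1 (at position 8)
Effective Tm = 62 − 1×5 = 62 − 5 = 57°C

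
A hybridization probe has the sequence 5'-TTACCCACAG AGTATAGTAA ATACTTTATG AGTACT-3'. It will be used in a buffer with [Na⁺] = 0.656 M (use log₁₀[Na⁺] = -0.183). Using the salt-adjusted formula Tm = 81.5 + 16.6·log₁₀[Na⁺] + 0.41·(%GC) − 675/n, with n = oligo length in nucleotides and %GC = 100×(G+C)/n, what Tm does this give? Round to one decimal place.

Length n = 36. T=12, C=6, A=13, G=5
G+C = 11, so %GC = 11/36 × 100 = 30.556%
Salt term: 16.6 × (-0.183) = -3.038
GC term: 0.41 × 30.556 = 12.528; length term: −675/36 = −18.75
Tm = 81.5 + (-3.038) + 12.528 − 18.75 = 72.24 → 72.2°C

72.2°C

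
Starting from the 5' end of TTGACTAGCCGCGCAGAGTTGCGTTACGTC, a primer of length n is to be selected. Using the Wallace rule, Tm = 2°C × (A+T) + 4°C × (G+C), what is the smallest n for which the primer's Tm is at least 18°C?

First 6 bases: TTGACT → Tm = 16°C (< 18°C)
First 7 bases: TTGACTA → Tm = 18°C (≥ 18°C)
Since every base adds ≥2°C, Tm only increases with n, so the threshold is first crossed at n = 7.

n = 7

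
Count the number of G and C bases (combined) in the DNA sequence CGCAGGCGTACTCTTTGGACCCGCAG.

17

Base counts: G=8, C=9, T=5, A=4
Total G or C: 8 + 9 = 17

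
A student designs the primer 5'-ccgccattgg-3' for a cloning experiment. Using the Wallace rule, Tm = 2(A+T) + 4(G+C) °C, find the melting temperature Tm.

Counting bases: G=3, T=2, A=1, C=4
A+T = 3, G+C = 7
Tm = 2(3) + 4(7) = 6 + 28 = 34°C

34°C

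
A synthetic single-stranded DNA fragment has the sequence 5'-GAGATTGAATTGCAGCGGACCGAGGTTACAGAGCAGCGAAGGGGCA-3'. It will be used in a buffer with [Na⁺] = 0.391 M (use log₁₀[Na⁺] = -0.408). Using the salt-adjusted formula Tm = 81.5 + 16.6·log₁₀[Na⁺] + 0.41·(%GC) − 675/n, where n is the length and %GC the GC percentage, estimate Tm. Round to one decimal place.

Length n = 46. Scanning the sequence gives T=6, C=8, A=14, G=18.
G+C = 26, so %GC = 26/46 × 100 = 56.522%
Salt term: 16.6 × (-0.408) = -6.773
GC term: 0.41 × 56.522 = 23.174; length term: −675/46 = −14.674
Tm = 81.5 + (-6.773) + 23.174 − 14.674 = 83.227 → 83.2°C

83.2°C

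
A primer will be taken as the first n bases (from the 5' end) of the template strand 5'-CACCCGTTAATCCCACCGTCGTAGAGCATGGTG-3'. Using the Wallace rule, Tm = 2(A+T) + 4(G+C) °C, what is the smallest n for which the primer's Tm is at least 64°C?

n = 20

First 19 bases: CACCCGTTAATCCCACCGT → Tm = 60°C (< 64°C)
First 20 bases: CACCCGTTAATCCCACCGTC → Tm = 64°C (≥ 64°C)
Since every base adds ≥2°C, Tm only increases with n, so the threshold is first crossed at n = 20.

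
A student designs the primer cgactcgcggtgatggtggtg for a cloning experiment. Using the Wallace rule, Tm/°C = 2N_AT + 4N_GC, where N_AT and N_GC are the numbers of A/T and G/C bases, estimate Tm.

70°C

Base counts: A=2, C=4, G=10, T=5
A+T = 7, G+C = 14
Tm = 2(7) + 4(14) = 14 + 56 = 70°C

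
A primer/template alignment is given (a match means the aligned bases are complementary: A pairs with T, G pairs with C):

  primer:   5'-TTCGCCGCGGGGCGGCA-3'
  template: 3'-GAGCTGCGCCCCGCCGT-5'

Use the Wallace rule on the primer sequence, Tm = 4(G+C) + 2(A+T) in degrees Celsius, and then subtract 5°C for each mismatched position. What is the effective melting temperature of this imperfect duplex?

Primer base counts: A=1, T=2, G=8, C=6 → A+T=3, G+C=14
Perfect-match Tm = 2(3) + 4(14) = 6 + 56 = 62°C
Mismatches (positions where the bases are not complementary): 2 (at positions 1, 5)
Effective Tm = 62 − 2×5 = 62 − 10 = 52°C

52°C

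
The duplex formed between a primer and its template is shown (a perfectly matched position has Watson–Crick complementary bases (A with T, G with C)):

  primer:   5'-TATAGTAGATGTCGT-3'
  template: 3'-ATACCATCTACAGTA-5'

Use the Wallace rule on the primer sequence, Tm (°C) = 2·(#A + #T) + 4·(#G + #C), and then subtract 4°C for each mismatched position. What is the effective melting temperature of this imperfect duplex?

32°C

Primer base counts: A=4, T=6, G=4, C=1 → A+T=10, G+C=5
Perfect-match Tm = 2(10) + 4(5) = 20 + 20 = 40°C
Mismatches (positions where the bases are not complementary): 2 (at positions 4, 14)
Effective Tm = 40 − 2×4 = 40 − 8 = 32°C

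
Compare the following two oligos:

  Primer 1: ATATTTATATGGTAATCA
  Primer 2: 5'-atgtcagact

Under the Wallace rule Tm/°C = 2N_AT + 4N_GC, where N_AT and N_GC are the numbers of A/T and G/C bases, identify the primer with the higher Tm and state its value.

Primer 1, 42°C

Primer 1: A+T=15, G+C=3 → Tm = 2(15)+4(3) = 42°C
Primer 2: A+T=6, G+C=4 → Tm = 2(6)+4(4) = 28°C
42°C vs 28°C → primer 1 is higher.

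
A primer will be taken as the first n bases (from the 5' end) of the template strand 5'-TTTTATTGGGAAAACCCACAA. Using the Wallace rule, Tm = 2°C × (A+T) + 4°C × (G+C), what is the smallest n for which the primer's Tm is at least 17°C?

n = 8

First 7 bases: TTTTATT → Tm = 14°C (< 17°C)
First 8 bases: TTTTATTG → Tm = 18°C (≥ 17°C)
Since every base adds ≥2°C, Tm only increases with n, so the threshold is first crossed at n = 8.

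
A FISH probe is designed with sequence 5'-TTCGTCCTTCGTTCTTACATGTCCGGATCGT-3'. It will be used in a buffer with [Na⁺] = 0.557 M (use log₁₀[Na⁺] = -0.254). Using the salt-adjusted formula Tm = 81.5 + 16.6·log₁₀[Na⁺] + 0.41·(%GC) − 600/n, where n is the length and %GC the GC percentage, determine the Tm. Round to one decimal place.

77.8°C

Length n = 31. Base counts: T=13, A=3, C=9, G=6
G+C = 15, so %GC = 15/31 × 100 = 48.387%
Salt term: 16.6 × (-0.254) = -4.216
GC term: 0.41 × 48.387 = 19.839; length term: −600/31 = −19.355
Tm = 81.5 + (-4.216) + 19.839 − 19.355 = 77.768 → 77.8°C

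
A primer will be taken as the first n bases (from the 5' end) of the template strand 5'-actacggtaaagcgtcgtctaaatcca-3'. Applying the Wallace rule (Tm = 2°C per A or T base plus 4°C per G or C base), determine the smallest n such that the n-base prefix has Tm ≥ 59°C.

n = 20

First 19 bases: ACTACGGTAAAGCGTCGTC → Tm = 58°C (< 59°C)
First 20 bases: ACTACGGTAAAGCGTCGTCT → Tm = 60°C (≥ 59°C)
Each additional base adds 2°C (A/T) or 4°C (G/C), so Tm is non-decreasing in n; n = 20 is the first length to reach 59°C.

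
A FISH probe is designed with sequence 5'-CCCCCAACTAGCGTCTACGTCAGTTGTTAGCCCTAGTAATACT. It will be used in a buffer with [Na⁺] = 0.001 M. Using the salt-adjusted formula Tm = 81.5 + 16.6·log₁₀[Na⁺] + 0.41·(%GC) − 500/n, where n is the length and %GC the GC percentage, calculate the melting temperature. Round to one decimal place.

Length n = 43. Base counts: A=10, G=7, C=14, T=12
G+C = 21, so %GC = 21/43 × 100 = 48.837%
Salt term: 16.6 × (-3) = -49.8
GC term: 0.41 × 48.837 = 20.023; length term: −500/43 = −11.628
Tm = 81.5 + (-49.8) + 20.023 − 11.628 = 40.095 → 40.1°C

40.1°C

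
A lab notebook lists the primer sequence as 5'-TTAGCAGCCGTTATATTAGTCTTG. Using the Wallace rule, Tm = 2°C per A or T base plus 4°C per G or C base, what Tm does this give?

66°C

Scanning the sequence gives G=5, T=10, A=5, C=4.
So N_AT = 15 and N_GC = 9.
Tm = 2×15 + 4×9 = 66°C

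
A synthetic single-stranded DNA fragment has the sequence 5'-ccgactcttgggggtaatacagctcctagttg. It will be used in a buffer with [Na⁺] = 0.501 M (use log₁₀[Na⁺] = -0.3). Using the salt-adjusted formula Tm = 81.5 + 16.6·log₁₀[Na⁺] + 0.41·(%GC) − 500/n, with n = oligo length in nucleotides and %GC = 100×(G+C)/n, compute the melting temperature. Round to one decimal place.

Length n = 32. A=6, G=9, C=8, T=9
G+C = 17, so %GC = 17/32 × 100 = 53.125%
Salt term: 16.6 × (-0.3) = -4.98
GC term: 0.41 × 53.125 = 21.781; length term: −500/32 = −15.625
Tm = 81.5 + (-4.98) + 21.781 − 15.625 = 82.676 → 82.7°C

82.7°C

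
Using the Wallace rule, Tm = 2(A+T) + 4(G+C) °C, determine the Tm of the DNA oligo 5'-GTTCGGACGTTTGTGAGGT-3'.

Base counts: C=2, G=8, A=2, T=7
AT pairs contribute 9, GC pairs contribute 10.
Tm = 2×9 + 4×10 = 58°C

58°C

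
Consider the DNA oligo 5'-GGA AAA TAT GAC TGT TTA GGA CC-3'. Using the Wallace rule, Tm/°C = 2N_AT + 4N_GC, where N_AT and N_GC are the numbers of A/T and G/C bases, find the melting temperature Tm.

Scanning the sequence gives C=3, T=6, A=8, G=6.
AT pairs contribute 14, GC pairs contribute 9.
Tm = 2(14) + 4(9) = 28 + 36 = 64°C

64°C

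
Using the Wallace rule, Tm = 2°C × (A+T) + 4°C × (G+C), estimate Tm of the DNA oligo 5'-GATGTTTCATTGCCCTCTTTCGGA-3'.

70°C

G=5, C=6, A=3, T=10
So N_AT = 13 and N_GC = 11.
Tm = 2(13) + 4(11) = 26 + 44 = 70°C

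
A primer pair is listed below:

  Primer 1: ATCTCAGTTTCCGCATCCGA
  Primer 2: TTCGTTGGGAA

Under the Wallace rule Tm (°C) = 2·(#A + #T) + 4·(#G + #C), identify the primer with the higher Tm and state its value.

Primer 1, 60°C

Primer 1: A+T=10, G+C=10 → Tm = 2(10)+4(10) = 60°C
Primer 2: A+T=6, G+C=5 → Tm = 2(6)+4(5) = 32°C
60°C vs 32°C → primer 1 is higher.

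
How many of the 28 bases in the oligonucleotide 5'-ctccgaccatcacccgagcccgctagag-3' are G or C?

19

Base counts: A=6, G=6, C=13, T=3
Total G or C: 6 + 13 = 19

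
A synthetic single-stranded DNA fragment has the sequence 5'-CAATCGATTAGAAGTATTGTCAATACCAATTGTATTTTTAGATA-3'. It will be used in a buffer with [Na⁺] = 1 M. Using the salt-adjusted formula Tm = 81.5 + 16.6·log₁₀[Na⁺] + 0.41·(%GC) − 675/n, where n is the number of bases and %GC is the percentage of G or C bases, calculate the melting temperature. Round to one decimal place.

Length n = 44. Counting bases: C=5, G=6, T=17, A=16
G+C = 11, so %GC = 11/44 × 100 = 25%
Salt term: 16.6 × (0) = 0
GC term: 0.41 × 25 = 10.25; length term: −675/44 = −15.341
Tm = 81.5 + (0) + 10.25 − 15.341 = 76.409 → 76.4°C

76.4°C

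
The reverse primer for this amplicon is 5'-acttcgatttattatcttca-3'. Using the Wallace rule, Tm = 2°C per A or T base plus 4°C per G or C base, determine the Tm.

50°C

Scanning the sequence gives C=4, G=1, T=10, A=5.
A+T = 15, G+C = 5
Tm = 2(15) + 4(5) = 30 + 20 = 50°C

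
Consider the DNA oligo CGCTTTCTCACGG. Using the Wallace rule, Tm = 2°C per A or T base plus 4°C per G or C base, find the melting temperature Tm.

Scanning the sequence gives G=3, A=1, T=4, C=5.
So N_AT = 5 and N_GC = 8.
Tm = 2×5 + 4×8 = 42°C

42°C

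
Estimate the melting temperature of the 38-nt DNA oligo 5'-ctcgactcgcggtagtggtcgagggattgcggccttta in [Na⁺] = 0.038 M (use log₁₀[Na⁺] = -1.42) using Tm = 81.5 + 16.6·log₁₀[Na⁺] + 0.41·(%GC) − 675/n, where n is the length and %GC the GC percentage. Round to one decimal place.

Length n = 38. A=5, T=10, C=9, G=14
G+C = 23, so %GC = 23/38 × 100 = 60.526%
Salt term: 16.6 × (-1.42) = -23.572
GC term: 0.41 × 60.526 = 24.816; length term: −675/38 = −17.763
Tm = 81.5 + (-23.572) + 24.816 − 17.763 = 64.981 → 65.0°C

65.0°C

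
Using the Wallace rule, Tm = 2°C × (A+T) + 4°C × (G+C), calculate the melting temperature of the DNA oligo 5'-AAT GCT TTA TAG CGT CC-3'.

Counting bases: T=6, C=4, G=3, A=4
AT pairs contribute 10, GC pairs contribute 7.
Tm = 4·7 + 2·10 = 28 + 20 = 48°C

48°C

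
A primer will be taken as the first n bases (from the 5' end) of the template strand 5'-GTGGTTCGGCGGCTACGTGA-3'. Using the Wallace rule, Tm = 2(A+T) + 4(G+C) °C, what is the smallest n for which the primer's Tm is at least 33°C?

n = 10

First 9 bases: GTGGTTCGG → Tm = 30°C (< 33°C)
First 10 bases: GTGGTTCGGC → Tm = 34°C (≥ 33°C)
Since every base adds ≥2°C, Tm only increases with n, so the threshold is first crossed at n = 10.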